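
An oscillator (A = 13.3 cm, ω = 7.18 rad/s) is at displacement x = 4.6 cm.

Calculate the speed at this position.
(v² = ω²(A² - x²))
v = ω√(A² − x²) = 7.18×√(0.133² − 0.046²) = 0.896 m/s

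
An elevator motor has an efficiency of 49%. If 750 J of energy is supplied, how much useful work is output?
W_out = η × W_in = 0.49 × 750 = 367.5 J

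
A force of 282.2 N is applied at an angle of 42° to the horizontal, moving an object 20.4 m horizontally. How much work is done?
W = Fd cosθ = 282.2×20.4×cos(42°) = 4278.2 J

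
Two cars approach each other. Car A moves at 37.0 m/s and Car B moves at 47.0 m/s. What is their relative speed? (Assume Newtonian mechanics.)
v_rel = v_A + v_B = 37.0 + 47.0 = 84.0 m/s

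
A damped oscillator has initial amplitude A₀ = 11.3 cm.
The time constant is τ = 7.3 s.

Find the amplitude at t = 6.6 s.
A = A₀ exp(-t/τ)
A = A₀ exp(−t/τ) = 11.3×exp(−6.6/7.3) = 4.575 cm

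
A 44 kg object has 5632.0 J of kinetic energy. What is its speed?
KE = ½mv² → v = √(2KE/m) = √(2×5632.0/44) = 16.0 m/s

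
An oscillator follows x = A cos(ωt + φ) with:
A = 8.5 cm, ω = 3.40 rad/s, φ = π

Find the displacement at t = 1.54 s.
x = A cos(ωt + φ) = 8.5×cos(3.4×1.54 + π) = -4.25 cm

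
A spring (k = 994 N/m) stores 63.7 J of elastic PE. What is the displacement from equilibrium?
PE = ½kx² → x = √(2PE/k) = √(2×63.7/994) = 0.358 m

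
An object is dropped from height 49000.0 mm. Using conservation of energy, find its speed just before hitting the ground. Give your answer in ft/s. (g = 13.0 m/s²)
mgh = ½mv² → v = √(2gh) = √(2×13.0×49) = 35.69 m/s = 117.1 ft/s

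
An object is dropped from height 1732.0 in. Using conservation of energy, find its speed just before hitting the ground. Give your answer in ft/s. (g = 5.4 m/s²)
mgh = ½mv² → v = √(2gh) = √(2×5.4×43.99) = 21.8 m/s = 71.51 ft/s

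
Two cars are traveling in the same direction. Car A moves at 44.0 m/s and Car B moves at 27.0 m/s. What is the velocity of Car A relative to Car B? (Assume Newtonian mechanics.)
v_rel = v_A - v_B = 44.0 - 27.0 = 17.0 m/s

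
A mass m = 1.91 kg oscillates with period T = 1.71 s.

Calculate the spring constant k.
T = 2π√(m/k) → k = m(2π/T)² = 1.91×(2π/1.71)² = 25.79 N/m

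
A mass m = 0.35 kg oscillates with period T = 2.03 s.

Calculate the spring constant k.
T = 2π√(m/k) → k = m(2π/T)² = 0.35×(2π/2.03)² = 3.353 N/m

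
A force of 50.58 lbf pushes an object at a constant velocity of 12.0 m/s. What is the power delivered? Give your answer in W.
P = Fv = 225 N × 12 m/s = 2700 W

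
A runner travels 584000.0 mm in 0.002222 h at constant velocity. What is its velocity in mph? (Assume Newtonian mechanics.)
v = d/t (with unit conversion) = 163.3 mph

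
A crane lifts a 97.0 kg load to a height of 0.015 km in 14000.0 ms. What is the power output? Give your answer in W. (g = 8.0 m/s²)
W = mgh = 97×8.0×15 = 1.164e+04 J
P = W/t = 1.164e+04/14 = 831.4 W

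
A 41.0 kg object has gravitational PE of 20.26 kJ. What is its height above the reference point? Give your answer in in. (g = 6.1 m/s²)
PE = mgh → h = PE/(mg) = 2.026e+04 J / (41 kg × 6.1 m/s²) = 81.01 m = 3189.0 in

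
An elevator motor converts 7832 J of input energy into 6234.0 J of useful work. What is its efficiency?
η = W_out/W_in = 6234.0/7832 = 0.796 = 79.6%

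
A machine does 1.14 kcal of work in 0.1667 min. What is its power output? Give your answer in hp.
P = W/t = 4770 J / 10 s = 476.9 W = 0.6395 hp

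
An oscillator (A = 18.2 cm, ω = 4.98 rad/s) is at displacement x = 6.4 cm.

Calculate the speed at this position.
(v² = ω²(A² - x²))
v = ω√(A² − x²) = 4.98×√(0.182² − 0.064²) = 0.8485 m/s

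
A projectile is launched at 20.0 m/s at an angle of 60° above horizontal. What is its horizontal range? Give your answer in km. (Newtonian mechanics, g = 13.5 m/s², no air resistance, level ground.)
R = v₀² sin(2θ) / g (with unit conversion) = 0.02566 km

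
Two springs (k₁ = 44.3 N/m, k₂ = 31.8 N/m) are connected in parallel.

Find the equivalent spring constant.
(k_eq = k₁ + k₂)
k_eq = k₁ + k₂ = 44.3 + 31.8 = 76.1 N/m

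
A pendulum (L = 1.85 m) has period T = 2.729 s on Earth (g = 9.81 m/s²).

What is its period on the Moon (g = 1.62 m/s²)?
T = 2π√(L/g), so T_moon/T_earth = √(g_earth/g_moon)
T_moon = 2π√(1.85/1.62) = 6.714 s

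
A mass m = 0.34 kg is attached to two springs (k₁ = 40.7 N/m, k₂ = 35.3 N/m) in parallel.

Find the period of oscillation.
k_eq = k₁+k₂ = 76 N/m
T = 2π√(m/k_eq) = 2π√(0.34/76) = 0.4203 s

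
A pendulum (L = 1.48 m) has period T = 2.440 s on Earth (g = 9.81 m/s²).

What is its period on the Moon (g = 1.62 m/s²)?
T = 2π√(L/g), so T_moon/T_earth = √(g_earth/g_moon)
T_moon = 2π√(1.48/1.62) = 6.006 s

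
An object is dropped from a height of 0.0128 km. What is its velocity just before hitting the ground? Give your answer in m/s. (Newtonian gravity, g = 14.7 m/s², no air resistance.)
v = √(2gh) (with unit conversion) = 19.4 m/s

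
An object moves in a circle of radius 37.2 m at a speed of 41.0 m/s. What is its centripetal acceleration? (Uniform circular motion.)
a_c = v²/r = 41.0²/37.2 = 1681/37.2 = 45.19 m/s²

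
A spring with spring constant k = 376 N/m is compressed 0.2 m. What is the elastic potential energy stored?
PE = ½kx² = ½×376×0.2² = 7.52 J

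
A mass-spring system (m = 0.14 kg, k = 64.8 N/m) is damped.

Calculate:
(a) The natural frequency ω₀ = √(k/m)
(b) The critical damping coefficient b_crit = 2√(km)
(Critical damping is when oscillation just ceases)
ω₀ = √(k/m) = √(64.8/0.14) = 21.51 rad/s
b_crit = 2√(km) = 2√(64.8×0.14) = 6.024 kg/s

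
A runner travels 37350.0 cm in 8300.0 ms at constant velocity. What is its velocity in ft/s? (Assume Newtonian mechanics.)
v = d/t (with unit conversion) = 147.6 ft/s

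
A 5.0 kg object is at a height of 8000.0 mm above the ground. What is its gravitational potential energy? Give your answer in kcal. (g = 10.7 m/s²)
PE = mgh = 5 kg × 10.7 m/s² × 8 m = 428 J = 0.1023 kcal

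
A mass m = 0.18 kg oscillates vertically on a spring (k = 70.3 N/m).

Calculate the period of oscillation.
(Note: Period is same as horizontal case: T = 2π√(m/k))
T = 2π√(m/k) = 2π√(0.18/70.3) = 0.3179 s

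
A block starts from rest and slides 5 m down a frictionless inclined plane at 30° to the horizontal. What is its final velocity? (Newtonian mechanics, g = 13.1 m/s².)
a = g sin(θ) = 13.1 × sin(30°) = 6.55 m/s²
v = √(2ad) = √(2 × 6.55 × 5) = 8.09 m/s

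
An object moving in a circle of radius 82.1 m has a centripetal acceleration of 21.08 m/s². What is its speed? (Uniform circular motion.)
v = √(a_c × r) = √(21.08 × 82.1) = 41.6 m/s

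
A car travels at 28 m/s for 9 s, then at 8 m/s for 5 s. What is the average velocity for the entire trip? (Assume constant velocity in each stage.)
d₁ = v₁t₁ = 28 × 9 = 252 m
d₂ = v₂t₂ = 8 × 5 = 40 m
d_total = 292 m, t_total = 14 s
v_avg = d_total/t_total = 292/14 = 20.86 m/s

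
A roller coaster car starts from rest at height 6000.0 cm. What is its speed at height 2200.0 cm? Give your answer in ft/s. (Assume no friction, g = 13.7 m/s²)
mgh₁ = ½mv₂² + mgh₂ → v₂ = √(2g(h₁−h₂)) = √(2×13.7×(60−22)) = 32.27 m/s = 105.9 ft/s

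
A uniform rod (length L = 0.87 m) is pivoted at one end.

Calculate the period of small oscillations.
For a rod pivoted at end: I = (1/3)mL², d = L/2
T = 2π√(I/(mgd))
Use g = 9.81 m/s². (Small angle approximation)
I/m = (1/3)L² = 0.2523 m²; d = L/2 = 0.435 m
T = 2π√(I/(mgd)) = 2π√(0.2523/(9.81×0.435)) = 1.528 s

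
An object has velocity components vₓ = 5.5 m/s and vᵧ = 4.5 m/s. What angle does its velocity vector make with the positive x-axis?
θ = arctan(vᵧ/vₓ) = arctan(4.5/5.5) = 39.29°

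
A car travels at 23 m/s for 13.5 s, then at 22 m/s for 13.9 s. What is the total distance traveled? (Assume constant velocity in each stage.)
d₁ = v₁t₁ = 23 × 13.5 = 310.5 m
d₂ = v₂t₂ = 22 × 13.9 = 305.8 m
d_total = 310.5 + 305.8 = 616.3 m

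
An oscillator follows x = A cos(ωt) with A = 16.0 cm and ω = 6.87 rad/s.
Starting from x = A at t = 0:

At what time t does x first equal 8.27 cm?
cos(ωt) = x/A = 8.27/16.0 = 0.5169
ωt = arccos(0.5169) = 1.028 rad
t = 1.028/6.87 = 0.1496 s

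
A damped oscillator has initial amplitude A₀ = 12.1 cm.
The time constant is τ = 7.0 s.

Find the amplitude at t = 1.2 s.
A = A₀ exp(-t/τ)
A = A₀ exp(−t/τ) = 12.1×exp(−1.2/7.0) = 10.19 cm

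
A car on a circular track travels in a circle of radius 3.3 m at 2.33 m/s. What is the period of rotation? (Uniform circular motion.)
T = 2πr/v = 2π×3.3/2.33 = 8.9 s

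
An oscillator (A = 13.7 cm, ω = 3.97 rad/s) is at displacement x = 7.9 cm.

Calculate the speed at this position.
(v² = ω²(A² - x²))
v = ω√(A² − x²) = 3.97×√(0.137² − 0.079²) = 0.4444 m/s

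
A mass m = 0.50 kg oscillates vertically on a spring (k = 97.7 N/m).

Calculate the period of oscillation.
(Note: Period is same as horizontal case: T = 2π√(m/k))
T = 2π√(m/k) = 2π√(0.5/97.7) = 0.4495 s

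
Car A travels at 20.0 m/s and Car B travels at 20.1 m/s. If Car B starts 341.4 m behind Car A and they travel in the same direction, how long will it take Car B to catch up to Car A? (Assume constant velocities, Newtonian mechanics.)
Relative speed: v_rel = 20.1 - 20.0 = 0.1 m/s
Time to catch: t = d₀/v_rel = 341.4/0.1 = 3414.0 s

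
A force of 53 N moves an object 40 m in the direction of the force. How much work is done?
W = Fd = 53×40 = 2120.0 J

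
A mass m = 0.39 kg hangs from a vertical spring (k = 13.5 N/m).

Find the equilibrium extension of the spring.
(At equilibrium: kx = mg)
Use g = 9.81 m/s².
x_eq = mg/k = 0.39×9.81/13.5 = 0.2834 m = 28.34 cm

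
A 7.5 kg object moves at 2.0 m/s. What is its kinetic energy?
KE = ½mv² = ½×7.5×2.0² = 15.0 J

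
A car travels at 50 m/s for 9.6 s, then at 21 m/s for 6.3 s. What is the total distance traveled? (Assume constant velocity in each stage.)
d₁ = v₁t₁ = 50 × 9.6 = 480 m
d₂ = v₂t₂ = 21 × 6.3 = 132.3 m
d_total = 480 + 132.3 = 612.3 m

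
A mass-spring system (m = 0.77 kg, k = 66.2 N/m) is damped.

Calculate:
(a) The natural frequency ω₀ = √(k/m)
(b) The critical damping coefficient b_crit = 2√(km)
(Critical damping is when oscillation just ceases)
ω₀ = √(k/m) = √(66.2/0.77) = 9.272 rad/s
b_crit = 2√(km) = 2√(66.2×0.77) = 14.28 kg/s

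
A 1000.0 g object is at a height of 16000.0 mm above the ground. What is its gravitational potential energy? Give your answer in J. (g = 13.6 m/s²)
PE = mgh = 1 kg × 13.6 m/s² × 16 m = 217.6 J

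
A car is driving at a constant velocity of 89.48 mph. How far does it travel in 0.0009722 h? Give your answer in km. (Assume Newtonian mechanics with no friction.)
d = vt (with unit conversion) = 0.14 km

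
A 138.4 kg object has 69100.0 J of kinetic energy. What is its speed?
KE = ½mv² → v = √(2KE/m) = √(2×69100.0/138.4) = 31.6 m/s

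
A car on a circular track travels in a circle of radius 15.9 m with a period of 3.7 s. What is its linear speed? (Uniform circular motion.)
v = 2πr/T = 2π×15.9/3.7 = 27.0 m/s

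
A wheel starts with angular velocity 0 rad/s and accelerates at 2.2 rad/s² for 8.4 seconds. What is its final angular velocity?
ω = ω₀ + αt = 0 + 2.2 × 8.4 = 18.48 rad/s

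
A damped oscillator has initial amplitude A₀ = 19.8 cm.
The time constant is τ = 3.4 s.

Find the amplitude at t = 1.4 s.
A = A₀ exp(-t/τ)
A = A₀ exp(−t/τ) = 19.8×exp(−1.4/3.4) = 13.12 cm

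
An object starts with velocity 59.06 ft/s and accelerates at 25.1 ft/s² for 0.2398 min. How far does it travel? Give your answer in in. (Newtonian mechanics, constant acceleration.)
d = v₀t + ½at² (with unit conversion) = 41370.0 in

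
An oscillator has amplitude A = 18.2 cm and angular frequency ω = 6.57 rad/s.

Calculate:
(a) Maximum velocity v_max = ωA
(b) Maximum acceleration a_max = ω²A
v_max = ωA = 6.57×0.182 = 1.196 m/s
a_max = ω²A = 6.57²×0.182 = 7.856 m/s²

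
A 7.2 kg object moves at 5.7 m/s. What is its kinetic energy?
KE = ½mv² = ½×7.2×5.7² = 116.964 J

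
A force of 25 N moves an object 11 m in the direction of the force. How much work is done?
W = Fd = 25×11 = 275.0 J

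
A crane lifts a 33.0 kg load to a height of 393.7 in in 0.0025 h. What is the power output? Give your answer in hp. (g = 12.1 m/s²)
W = mgh = 33×12.1×10 = 3993 J
P = W/t = 3993/9 = 443.7 W = 0.595 hp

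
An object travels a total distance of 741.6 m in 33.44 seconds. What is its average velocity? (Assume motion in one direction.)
v_avg = Δd / Δt = 741.6 / 33.44 = 22.18 m/s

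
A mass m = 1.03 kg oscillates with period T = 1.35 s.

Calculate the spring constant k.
T = 2π√(m/k) → k = m(2π/T)² = 1.03×(2π/1.35)² = 22.31 N/m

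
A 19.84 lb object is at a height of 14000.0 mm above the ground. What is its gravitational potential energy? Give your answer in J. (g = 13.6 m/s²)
PE = mgh = 8.999 kg × 13.6 m/s² × 14 m = 1713 J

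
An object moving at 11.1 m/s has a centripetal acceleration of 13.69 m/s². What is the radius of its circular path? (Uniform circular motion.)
r = v²/a_c = 11.1²/13.69 = 9.0 m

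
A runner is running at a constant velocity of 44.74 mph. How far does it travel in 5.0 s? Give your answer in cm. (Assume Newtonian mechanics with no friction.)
d = vt (with unit conversion) = 10000.0 cm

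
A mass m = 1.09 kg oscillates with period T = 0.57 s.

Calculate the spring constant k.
T = 2π√(m/k) → k = m(2π/T)² = 1.09×(2π/0.57)² = 132.4 N/m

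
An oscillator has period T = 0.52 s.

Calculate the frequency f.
f = 1/T = 1/0.52 = 1.923 Hz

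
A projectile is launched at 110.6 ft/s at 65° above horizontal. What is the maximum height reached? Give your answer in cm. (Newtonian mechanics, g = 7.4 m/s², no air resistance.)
H = v₀²sin²(θ)/(2g) (with unit conversion) = 6307.0 cm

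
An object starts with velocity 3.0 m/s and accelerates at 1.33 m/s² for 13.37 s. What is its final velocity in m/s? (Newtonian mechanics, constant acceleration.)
v = v₀ + at = 20.78 m/s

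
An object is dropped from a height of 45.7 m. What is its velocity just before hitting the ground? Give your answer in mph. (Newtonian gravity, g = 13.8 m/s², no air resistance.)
v = √(2gh) (with unit conversion) = 79.44 mph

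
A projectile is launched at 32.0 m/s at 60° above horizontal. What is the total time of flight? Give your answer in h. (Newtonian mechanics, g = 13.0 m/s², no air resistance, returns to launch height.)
T = 2v₀sin(θ)/g (with unit conversion) = 0.001184 h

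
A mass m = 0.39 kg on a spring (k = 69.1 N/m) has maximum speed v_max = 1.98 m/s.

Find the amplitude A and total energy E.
½mv²_max = ½kA² → A = v_max√(m/k) = 1.98×√(0.39/69.1) = 0.1488 m = 14.88 cm
E = ½mv²_max = ½×0.39×1.98² = 0.7645 J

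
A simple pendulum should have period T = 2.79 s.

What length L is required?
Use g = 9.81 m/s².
T = 2π√(L/g) → L = g(T/2π)² = 9.81×(2.79/2π)² = 1.934 m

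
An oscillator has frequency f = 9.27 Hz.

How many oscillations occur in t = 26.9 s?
n = f×t = 9.27×26.9 = 249.4 oscillations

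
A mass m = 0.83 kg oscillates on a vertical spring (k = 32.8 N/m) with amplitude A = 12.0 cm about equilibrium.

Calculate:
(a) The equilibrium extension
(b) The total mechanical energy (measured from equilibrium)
x_eq = mg/k = 0.83×9.81/32.8 = 0.2482 m = 24.82 cm
E = ½kA² = ½×32.8×(0.12)² = 0.2362 J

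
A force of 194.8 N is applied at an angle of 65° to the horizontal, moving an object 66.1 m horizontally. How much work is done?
W = Fd cosθ = 194.8×66.1×cos(65°) = 5441.8 J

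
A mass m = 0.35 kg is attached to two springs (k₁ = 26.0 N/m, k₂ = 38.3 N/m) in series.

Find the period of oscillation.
k_eq = k₁k₂/(k₁+k₂) = 15.49 N/m
T = 2π√(m/k_eq) = 2π√(0.35/15.49) = 0.9446 s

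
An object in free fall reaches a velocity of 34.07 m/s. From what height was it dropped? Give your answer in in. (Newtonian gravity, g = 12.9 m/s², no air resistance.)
h = v²/(2g) (with unit conversion) = 1771.0 in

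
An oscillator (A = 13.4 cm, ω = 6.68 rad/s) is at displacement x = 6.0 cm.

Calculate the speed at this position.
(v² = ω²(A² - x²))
v = ω√(A² − x²) = 6.68×√(0.134² − 0.06²) = 0.8004 m/s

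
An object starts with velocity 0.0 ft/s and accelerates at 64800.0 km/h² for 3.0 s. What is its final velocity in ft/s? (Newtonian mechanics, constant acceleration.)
v = v₀ + at (with unit conversion) = 49.21 ft/s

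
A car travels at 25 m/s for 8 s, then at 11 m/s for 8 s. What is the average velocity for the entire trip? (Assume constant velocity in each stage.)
d₁ = v₁t₁ = 25 × 8 = 200 m
d₂ = v₂t₂ = 11 × 8 = 88 m
d_total = 288 m, t_total = 16 s
v_avg = d_total/t_total = 288/16 = 18.0 m/s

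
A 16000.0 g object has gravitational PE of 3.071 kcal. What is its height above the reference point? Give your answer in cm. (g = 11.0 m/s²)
PE = mgh → h = PE/(mg) = 1.285e+04 J / (16 kg × 11.0 m/s²) = 73.01 m = 7301.0 cm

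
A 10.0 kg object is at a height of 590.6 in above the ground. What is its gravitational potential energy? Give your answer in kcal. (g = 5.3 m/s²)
PE = mgh = 10 kg × 5.3 m/s² × 15 m = 795.1 J = 0.19 kcal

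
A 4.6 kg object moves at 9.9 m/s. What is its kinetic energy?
KE = ½mv² = ½×4.6×9.9² = 225.423 J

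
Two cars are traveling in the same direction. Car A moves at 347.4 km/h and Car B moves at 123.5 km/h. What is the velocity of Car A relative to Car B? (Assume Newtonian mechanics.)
v_rel = v_A - v_B = 347.4 - 123.5 = 223.9 km/h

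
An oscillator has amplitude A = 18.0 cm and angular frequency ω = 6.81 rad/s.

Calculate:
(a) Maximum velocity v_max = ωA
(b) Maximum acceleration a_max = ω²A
v_max = ωA = 6.81×0.18 = 1.226 m/s
a_max = ω²A = 6.81²×0.18 = 8.348 m/s²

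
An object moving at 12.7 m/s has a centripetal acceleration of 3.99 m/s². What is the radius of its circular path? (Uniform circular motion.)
r = v²/a_c = 12.7²/3.99 = 40.42 m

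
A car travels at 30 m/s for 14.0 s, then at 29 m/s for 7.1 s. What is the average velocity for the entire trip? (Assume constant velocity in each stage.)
d₁ = v₁t₁ = 30 × 14.0 = 420 m
d₂ = v₂t₂ = 29 × 7.1 = 205.9 m
d_total = 625.9 m, t_total = 21.1 s
v_avg = d_total/t_total = 625.9/21.1 = 29.66 m/s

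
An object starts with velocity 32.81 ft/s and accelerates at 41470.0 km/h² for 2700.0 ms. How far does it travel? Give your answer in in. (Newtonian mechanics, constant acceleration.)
d = v₀t + ½at² (with unit conversion) = 1522.0 in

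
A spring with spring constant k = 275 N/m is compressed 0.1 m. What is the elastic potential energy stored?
PE = ½kx² = ½×275×0.1² = 1.375 J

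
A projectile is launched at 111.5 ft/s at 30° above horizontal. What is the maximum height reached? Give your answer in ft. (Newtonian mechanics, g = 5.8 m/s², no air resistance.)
H = v₀²sin²(θ)/(2g) (with unit conversion) = 81.67 ft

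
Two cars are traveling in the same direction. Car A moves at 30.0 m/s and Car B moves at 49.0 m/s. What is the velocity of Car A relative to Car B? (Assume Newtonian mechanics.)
v_rel = v_A - v_B = 30.0 - 49.0 = -19.0 m/s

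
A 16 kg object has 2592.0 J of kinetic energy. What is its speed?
KE = ½mv² → v = √(2KE/m) = √(2×2592.0/16) = 18.0 m/s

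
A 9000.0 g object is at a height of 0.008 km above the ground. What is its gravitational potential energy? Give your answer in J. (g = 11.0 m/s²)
PE = mgh = 9 kg × 11.0 m/s² × 8 m = 792 J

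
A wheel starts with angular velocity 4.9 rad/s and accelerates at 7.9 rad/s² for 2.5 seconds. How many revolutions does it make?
θ = ω₀t + ½αt² = 4.9×2.5 + ½×7.9×2.5² = 36.94 rad
Revolutions = θ/(2π) = 36.94/(2π) = 5.88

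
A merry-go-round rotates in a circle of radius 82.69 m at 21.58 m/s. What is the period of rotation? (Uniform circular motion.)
T = 2πr/v = 2π×82.69/21.58 = 24.08 s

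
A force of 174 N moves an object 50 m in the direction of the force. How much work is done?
W = Fd = 174×50 = 8700.0 J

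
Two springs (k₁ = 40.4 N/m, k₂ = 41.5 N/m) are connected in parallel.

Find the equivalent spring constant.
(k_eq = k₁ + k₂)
k_eq = k₁ + k₂ = 40.4 + 41.5 = 81.9 N/m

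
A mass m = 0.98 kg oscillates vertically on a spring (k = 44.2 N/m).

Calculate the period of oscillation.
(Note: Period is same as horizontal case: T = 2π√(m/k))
T = 2π√(m/k) = 2π√(0.98/44.2) = 0.9356 s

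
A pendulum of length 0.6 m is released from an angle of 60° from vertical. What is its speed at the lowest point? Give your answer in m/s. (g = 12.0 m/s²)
h = L(1 − cosθ) = 0.6×(1 − cos60°) = 0.3 m
v = √(2gh) = √(2×12.0×0.3) = 2.683 m/s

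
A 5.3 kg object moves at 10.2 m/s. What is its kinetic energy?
KE = ½mv² = ½×5.3×10.2² = 275.706 J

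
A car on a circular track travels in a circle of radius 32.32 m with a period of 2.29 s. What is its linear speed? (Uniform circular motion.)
v = 2πr/T = 2π×32.32/2.29 = 88.68 m/s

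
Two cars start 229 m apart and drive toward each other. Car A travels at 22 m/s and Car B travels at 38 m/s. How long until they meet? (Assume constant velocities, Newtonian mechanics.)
Combined speed: v_combined = 22 + 38 = 60 m/s
Time to meet: t = d/60 = 229/60 = 3.82 s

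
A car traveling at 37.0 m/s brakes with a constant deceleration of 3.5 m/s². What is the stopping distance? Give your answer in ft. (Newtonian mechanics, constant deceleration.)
d = v₀² / (2a) (with unit conversion) = 641.6 ft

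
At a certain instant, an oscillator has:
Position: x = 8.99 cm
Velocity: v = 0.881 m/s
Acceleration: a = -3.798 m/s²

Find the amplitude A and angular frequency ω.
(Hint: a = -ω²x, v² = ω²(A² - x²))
a = −ω²x → ω = √(|a|/x) = √(3.798/0.0899) = 6.5 rad/s
v² = ω²(A² − x²) → A = √(x² + v²/ω²) = √(0.0899² + 0.881²/6.5²) = 0.1626 m = 16.26 cm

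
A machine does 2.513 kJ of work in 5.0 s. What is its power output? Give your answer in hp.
P = W/t = 2513 J / 5 s = 502.6 W = 0.674 hp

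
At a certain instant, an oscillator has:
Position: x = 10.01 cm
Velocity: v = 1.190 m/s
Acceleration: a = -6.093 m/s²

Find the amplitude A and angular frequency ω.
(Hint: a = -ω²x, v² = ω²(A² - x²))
a = −ω²x → ω = √(|a|/x) = √(6.093/0.1001) = 7.802 rad/s
v² = ω²(A² − x²) → A = √(x² + v²/ω²) = √(0.1001² + 1.19²/7.802²) = 0.1824 m = 18.24 cm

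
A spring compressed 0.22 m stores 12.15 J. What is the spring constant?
PE = ½kx² → k = 2PE/x² = 2×12.15/0.22² = 502.1 N/m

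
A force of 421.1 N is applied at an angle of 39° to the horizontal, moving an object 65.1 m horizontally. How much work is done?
W = Fd cosθ = 421.1×65.1×cos(39°) = 21304.0 J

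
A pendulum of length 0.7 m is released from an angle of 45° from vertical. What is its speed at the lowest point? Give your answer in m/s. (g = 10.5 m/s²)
h = L(1 − cosθ) = 0.7×(1 − cos45°) = 0.205 m
v = √(2gh) = √(2×10.5×0.205) = 2.075 m/s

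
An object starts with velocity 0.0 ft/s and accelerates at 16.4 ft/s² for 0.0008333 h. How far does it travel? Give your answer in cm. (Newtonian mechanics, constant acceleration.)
d = v₀t + ½at² (with unit conversion) = 2249.0 cm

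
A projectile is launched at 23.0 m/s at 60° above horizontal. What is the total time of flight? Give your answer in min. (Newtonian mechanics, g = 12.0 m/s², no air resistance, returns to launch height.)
T = 2v₀sin(θ)/g (with unit conversion) = 0.05533 min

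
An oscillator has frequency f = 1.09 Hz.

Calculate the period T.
T = 1/f = 1/1.09 = 0.9174 s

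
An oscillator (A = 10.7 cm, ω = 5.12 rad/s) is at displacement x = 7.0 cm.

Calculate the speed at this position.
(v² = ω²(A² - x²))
v = ω√(A² − x²) = 5.12×√(0.107² − 0.07²) = 0.4143 m/s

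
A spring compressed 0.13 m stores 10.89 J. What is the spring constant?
PE = ½kx² → k = 2PE/x² = 2×10.89/0.13² = 1289.0 N/m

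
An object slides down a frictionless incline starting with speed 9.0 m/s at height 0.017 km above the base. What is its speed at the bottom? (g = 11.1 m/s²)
½mv₀² + mgh = ½mv² → v = √(v₀² + 2gh) = √(9² + 2×11.1×17) = 21.41 m/s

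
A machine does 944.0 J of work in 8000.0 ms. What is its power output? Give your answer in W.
P = W/t = 944 J / 8 s = 118 W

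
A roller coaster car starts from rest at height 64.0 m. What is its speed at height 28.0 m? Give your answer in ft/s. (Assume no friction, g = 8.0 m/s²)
mgh₁ = ½mv₂² + mgh₂ → v₂ = √(2g(h₁−h₂)) = √(2×8.0×(64−28)) = 24 m/s = 78.74 ft/s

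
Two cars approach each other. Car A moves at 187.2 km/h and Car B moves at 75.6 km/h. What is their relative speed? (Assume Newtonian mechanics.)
v_rel = v_A + v_B = 187.2 + 75.6 = 262.8 km/h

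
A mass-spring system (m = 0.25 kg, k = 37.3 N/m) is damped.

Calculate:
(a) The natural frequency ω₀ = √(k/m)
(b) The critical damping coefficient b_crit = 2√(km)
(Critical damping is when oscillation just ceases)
ω₀ = √(k/m) = √(37.3/0.25) = 12.21 rad/s
b_crit = 2√(km) = 2√(37.3×0.25) = 6.107 kg/s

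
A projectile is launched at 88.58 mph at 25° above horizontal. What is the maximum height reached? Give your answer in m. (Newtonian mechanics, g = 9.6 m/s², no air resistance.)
H = v₀²sin²(θ)/(2g) (with unit conversion) = 14.59 m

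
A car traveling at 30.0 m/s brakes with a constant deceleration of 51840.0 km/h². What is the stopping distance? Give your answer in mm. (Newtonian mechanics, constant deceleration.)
d = v₀² / (2a) (with unit conversion) = 112500.0 mm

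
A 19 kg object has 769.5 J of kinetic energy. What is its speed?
KE = ½mv² → v = √(2KE/m) = √(2×769.5/19) = 9.0 m/s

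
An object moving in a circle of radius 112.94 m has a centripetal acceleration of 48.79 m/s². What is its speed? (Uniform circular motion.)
v = √(a_c × r) = √(48.79 × 112.94) = 74.23 m/s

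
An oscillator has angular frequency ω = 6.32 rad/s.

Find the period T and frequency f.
T = 2π/ω = 2π/6.32 = 0.9942 s; f = ω/2π = 1.006 Hz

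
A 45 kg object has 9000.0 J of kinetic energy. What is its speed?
KE = ½mv² → v = √(2KE/m) = √(2×9000.0/45) = 20.0 m/s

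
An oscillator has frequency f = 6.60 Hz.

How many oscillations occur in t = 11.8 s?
n = f×t = 6.6×11.8 = 77.88 oscillations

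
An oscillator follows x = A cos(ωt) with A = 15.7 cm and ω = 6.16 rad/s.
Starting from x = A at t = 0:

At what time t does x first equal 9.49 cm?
cos(ωt) = x/A = 9.49/15.7 = 0.6045
ωt = arccos(0.6045) = 0.9217 rad
t = 0.9217/6.16 = 0.1496 s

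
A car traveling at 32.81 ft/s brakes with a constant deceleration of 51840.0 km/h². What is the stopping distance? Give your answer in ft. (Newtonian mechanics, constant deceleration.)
d = v₀² / (2a) (with unit conversion) = 41.01 ft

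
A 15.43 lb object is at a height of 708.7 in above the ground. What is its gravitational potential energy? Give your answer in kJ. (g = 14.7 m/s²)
PE = mgh = 6.999 kg × 14.7 m/s² × 18 m = 1852 J = 1.852 kJ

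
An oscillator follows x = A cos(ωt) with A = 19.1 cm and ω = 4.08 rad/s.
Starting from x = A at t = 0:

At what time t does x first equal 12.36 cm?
cos(ωt) = x/A = 12.36/19.1 = 0.6471
ωt = arccos(0.6471) = 0.867 rad
t = 0.867/4.08 = 0.2125 s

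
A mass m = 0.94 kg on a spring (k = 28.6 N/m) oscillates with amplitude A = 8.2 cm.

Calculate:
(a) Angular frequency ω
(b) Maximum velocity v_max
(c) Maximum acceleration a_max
ω = √(k/m) = √(28.6/0.94) = 5.516 rad/s
v_max = ωA = 5.516×0.082 = 0.4523 m/s
a_max = ω²A = 5.516²×0.082 = 2.495 m/s²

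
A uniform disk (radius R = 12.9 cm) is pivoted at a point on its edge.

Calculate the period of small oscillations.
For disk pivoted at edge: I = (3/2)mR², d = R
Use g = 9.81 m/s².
I/m = (3/2)R² = 0.02496 m²; d = R = 0.129 m
T = 2π√((3/2)R²/(gR)) = 2π√(3R/(2g)) = 0.8824 s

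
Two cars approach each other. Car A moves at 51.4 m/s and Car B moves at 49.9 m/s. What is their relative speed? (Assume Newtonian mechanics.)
v_rel = v_A + v_B = 51.4 + 49.9 = 101.3 m/s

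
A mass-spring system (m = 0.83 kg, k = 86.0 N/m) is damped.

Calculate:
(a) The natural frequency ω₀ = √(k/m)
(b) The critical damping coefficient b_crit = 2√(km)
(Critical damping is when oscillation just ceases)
ω₀ = √(k/m) = √(86.0/0.83) = 10.18 rad/s
b_crit = 2√(km) = 2√(86.0×0.83) = 16.9 kg/s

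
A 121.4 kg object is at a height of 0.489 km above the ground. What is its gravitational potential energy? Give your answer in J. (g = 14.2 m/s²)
PE = mgh = 121.4 kg × 14.2 m/s² × 489 m = 8.43e+05 J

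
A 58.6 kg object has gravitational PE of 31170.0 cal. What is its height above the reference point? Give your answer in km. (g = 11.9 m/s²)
PE = mgh → h = PE/(mg) = 1.304e+05 J / (58.6 kg × 11.9 m/s²) = 187 m = 0.187 km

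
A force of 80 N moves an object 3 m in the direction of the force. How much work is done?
W = Fd = 80×3 = 240.0 J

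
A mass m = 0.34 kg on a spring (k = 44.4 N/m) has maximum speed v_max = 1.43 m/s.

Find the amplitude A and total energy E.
½mv²_max = ½kA² → A = v_max√(m/k) = 1.43×√(0.34/44.4) = 0.1251 m = 12.51 cm
E = ½mv²_max = ½×0.34×1.43² = 0.3476 J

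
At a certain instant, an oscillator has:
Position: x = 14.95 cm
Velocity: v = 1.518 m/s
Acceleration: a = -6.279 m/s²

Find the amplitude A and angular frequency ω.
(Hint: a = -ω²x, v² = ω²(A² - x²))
a = −ω²x → ω = √(|a|/x) = √(6.279/0.1495) = 6.481 rad/s
v² = ω²(A² − x²) → A = √(x² + v²/ω²) = √(0.1495² + 1.518²/6.481²) = 0.2779 m = 27.79 cm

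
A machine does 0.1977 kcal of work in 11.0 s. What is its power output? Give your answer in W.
P = W/t = 827.2 J / 11 s = 75.2 W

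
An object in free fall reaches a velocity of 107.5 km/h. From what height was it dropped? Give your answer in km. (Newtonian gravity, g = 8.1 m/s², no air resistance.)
h = v²/(2g) (with unit conversion) = 0.05504 km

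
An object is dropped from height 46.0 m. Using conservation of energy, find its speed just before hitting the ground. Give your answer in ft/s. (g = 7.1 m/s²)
mgh = ½mv² → v = √(2gh) = √(2×7.1×46) = 25.56 m/s = 83.85 ft/s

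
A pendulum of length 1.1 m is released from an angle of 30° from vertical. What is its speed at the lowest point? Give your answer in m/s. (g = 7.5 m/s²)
h = L(1 − cosθ) = 1.1×(1 − cos30°) = 0.1474 m
v = √(2gh) = √(2×7.5×0.1474) = 1.487 m/s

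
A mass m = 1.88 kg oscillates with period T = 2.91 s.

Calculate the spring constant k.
T = 2π√(m/k) → k = m(2π/T)² = 1.88×(2π/2.91)² = 8.765 N/m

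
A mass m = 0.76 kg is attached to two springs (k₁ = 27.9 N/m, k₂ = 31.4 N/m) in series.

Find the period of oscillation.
k_eq = k₁k₂/(k₁+k₂) = 14.77 N/m
T = 2π√(m/k_eq) = 2π√(0.76/14.77) = 1.425 s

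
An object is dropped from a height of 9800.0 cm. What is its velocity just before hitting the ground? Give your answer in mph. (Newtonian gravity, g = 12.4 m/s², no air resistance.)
v = √(2gh) (with unit conversion) = 110.3 mph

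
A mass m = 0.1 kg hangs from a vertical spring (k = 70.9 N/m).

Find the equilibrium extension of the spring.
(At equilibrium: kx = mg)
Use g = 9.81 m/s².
x_eq = mg/k = 0.1×9.81/70.9 = 0.01384 m = 1.384 cm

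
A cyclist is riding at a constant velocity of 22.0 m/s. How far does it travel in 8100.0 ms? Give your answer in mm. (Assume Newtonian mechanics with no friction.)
d = vt (with unit conversion) = 178200.0 mm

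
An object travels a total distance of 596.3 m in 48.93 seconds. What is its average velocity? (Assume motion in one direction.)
v_avg = Δd / Δt = 596.3 / 48.93 = 12.19 m/s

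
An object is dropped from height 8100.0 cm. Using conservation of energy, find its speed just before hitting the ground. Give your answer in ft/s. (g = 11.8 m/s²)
mgh = ½mv² → v = √(2gh) = √(2×11.8×81) = 43.72 m/s = 143.4 ft/s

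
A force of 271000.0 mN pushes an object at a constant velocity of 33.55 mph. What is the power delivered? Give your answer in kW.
P = Fv = 271 N × 15 m/s = 4065 W = 4.065 kW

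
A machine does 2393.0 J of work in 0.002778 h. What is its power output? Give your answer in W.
P = W/t = 2393 J / 10 s = 239.3 W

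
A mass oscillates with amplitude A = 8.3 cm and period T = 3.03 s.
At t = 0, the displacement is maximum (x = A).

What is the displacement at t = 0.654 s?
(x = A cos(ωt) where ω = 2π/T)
ω = 2π/T = 2π/3.03 = 2.074 rad/s
x = A cos(ωt) = 8.3×cos(2.074×0.654) = 1.768 cm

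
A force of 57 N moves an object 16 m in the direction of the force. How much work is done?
W = Fd = 57×16 = 912.0 J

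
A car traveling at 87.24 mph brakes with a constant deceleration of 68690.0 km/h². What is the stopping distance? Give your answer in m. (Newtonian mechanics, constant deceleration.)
d = v₀² / (2a) (with unit conversion) = 143.5 m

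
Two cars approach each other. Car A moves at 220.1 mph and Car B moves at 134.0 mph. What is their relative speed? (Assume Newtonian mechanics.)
v_rel = v_A + v_B = 220.1 + 134.0 = 354.1 mph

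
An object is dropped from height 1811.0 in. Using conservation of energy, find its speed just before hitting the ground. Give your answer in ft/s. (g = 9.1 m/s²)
mgh = ½mv² → v = √(2gh) = √(2×9.1×46) = 28.93 m/s = 94.93 ft/s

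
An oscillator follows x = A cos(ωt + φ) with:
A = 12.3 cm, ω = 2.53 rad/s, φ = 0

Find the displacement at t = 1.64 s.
x = A cos(ωt + φ) = 12.3×cos(2.53×1.64 + 0) = -6.567 cm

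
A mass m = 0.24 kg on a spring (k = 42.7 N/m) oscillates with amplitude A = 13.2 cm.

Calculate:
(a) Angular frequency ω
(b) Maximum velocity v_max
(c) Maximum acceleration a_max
ω = √(k/m) = √(42.7/0.24) = 13.34 rad/s
v_max = ωA = 13.34×0.132 = 1.761 m/s
a_max = ω²A = 13.34²×0.132 = 23.49 m/s²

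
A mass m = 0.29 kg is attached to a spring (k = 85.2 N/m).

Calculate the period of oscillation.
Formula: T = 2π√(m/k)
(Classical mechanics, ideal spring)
T = 2π√(m/k) = 2π√(0.29/85.2) = 0.3666 s; f = 1/T = 2.728 Hz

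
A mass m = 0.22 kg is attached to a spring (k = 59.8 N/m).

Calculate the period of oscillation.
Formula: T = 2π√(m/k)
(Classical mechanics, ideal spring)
T = 2π√(m/k) = 2π√(0.22/59.8) = 0.3811 s; f = 1/T = 2.624 Hz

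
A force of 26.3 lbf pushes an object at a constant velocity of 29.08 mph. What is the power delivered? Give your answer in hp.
P = Fv = 117 N × 13 m/s = 1521 W = 2.039 hp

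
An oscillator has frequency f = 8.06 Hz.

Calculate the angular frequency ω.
ω = 2πf = 2π×8.06 = 50.64 rad/s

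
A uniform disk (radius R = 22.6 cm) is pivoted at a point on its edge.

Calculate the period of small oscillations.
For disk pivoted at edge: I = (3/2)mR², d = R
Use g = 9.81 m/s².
I/m = (3/2)R² = 0.07661 m²; d = R = 0.226 m
T = 2π√((3/2)R²/(gR)) = 2π√(3R/(2g)) = 1.168 s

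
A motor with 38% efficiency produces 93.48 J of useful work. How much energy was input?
W_in = W_out/η = 93.48/0.38 = 246.0 J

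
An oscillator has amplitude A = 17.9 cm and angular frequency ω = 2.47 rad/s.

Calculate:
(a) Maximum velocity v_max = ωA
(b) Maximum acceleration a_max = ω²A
v_max = ωA = 2.47×0.179 = 0.4421 m/s
a_max = ω²A = 2.47²×0.179 = 1.092 m/s²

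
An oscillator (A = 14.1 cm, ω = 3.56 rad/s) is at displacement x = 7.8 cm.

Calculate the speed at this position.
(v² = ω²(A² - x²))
v = ω√(A² − x²) = 3.56×√(0.141² − 0.078²) = 0.4182 m/s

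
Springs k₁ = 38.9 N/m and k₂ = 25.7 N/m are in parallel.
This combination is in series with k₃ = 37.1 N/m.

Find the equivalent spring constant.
k₁₂ = k₁ + k₂ = 64.6 N/m (parallel)
1/k_eq = 1/k₁₂ + 1/k₃ → k_eq = 23.57 N/m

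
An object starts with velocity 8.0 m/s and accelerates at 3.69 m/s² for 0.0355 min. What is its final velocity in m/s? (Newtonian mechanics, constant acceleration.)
v = v₀ + at (with unit conversion) = 15.86 m/s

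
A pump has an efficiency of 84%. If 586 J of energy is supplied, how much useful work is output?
W_out = η × W_in = 0.84 × 586 = 492.24 J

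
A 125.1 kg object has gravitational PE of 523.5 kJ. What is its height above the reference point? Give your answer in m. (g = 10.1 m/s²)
PE = mgh → h = PE/(mg) = 5.235e+05 J / (125.1 kg × 10.1 m/s²) = 414.3 m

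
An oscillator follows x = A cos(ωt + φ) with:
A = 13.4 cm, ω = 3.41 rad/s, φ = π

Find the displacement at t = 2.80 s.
x = A cos(ωt + φ) = 13.4×cos(3.41×2.8 + π) = 13.3 cm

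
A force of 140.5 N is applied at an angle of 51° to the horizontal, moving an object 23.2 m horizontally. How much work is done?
W = Fd cosθ = 140.5×23.2×cos(51°) = 2051.3 J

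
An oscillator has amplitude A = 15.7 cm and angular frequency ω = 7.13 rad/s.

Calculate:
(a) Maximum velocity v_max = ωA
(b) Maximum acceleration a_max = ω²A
v_max = ωA = 7.13×0.157 = 1.119 m/s
a_max = ω²A = 7.13²×0.157 = 7.981 m/s²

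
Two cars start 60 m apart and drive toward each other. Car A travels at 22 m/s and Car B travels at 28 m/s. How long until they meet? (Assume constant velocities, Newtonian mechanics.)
Combined speed: v_combined = 22 + 28 = 50 m/s
Time to meet: t = d/50 = 60/50 = 1.2 s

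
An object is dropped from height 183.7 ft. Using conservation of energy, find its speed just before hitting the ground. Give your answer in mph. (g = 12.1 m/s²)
mgh = ½mv² → v = √(2gh) = √(2×12.1×55.99) = 36.81 m/s = 82.34 mph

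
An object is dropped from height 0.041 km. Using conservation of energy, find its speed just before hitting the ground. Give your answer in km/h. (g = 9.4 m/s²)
mgh = ½mv² → v = √(2gh) = √(2×9.4×41) = 27.76 m/s = 99.95 km/h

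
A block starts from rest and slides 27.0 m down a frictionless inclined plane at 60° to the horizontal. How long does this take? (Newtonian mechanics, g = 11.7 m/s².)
a = g sin(θ) = 11.7 × sin(60°) = 10.13 m/s²
t = √(2d/a) = √(2 × 27.0 / 10.13) = 2.31 s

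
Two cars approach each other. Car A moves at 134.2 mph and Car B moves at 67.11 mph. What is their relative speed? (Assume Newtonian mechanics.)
v_rel = v_A + v_B = 134.2 + 67.11 = 201.3 mph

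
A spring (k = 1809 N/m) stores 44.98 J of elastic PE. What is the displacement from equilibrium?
PE = ½kx² → x = √(2PE/k) = √(2×44.98/1809) = 0.223 m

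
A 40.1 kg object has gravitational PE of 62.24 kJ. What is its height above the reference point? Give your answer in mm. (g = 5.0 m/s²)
PE = mgh → h = PE/(mg) = 6.224e+04 J / (40.1 kg × 5.0 m/s²) = 310.4 m = 310400.0 mm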